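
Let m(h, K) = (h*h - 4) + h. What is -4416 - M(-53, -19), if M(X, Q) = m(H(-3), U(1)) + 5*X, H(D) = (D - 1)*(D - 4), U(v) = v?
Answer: -4959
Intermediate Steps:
H(D) = (-1 + D)*(-4 + D)
m(h, K) = -4 + h + h² (m(h, K) = (h² - 4) + h = (-4 + h²) + h = -4 + h + h²)
M(X, Q) = 808 + 5*X (M(X, Q) = (-4 + (4 + (-3)² - 5*(-3)) + (4 + (-3)² - 5*(-3))²) + 5*X = (-4 + (4 + 9 + 15) + (4 + 9 + 15)²) + 5*X = (-4 + 28 + 28²) + 5*X = (-4 + 28 + 784) + 5*X = 808 + 5*X)
-4416 - M(-53, -19) = -4416 - (808 + 5*(-53)) = -4416 - (808 - 265) = -4416 - 1*543 = -4416 - 543 = -4959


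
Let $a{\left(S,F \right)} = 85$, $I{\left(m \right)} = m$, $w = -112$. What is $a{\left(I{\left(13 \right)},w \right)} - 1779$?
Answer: $-1694$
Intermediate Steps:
$a{\left(I{\left(13 \right)},w \right)} - 1779 = 85 - 1779 = -1694$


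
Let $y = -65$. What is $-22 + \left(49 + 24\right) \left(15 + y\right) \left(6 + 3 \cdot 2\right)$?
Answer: $-43822$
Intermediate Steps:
$-22 + \left(49 + 24\right) \left(15 + y\right) \left(6 + 3 \cdot 2\right) = -22 + \left(49 + 24\right) \left(15 - 65\right) \left(6 + 3 \cdot 2\right) = -22 + 73 \left(-50\right) \left(6 + 6\right) = -22 - 43800 = -43822$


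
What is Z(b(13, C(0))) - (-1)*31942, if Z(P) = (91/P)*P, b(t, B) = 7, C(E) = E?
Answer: 32033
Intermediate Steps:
Z(P) = 91
Z(b(13, C(0))) - (-1)*31942 = 91 - (-1)*31942 = 91 - 1*(-31942) = 91 + 31942 = 32033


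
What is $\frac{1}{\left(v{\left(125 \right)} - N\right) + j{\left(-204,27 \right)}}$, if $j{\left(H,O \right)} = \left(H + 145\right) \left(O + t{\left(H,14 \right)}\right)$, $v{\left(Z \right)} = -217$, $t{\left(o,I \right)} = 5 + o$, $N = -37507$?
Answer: $\frac{1}{47438} \approx 2.108 \cdot 10^{-5}$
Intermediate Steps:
$j{\left(H,O \right)} = \left(145 + H\right) \left(5 + H + O\right)$ ($j{\left(H,O \right)} = \left(H + 145\right) \left(O + \left(5 + H\right)\right) = \left(145 + H\right) \left(5 + H + O\right)$)
$\frac{1}{\left(v{\left(125 \right)} - N\right) + j{\left(-204,27 \right)}} = \frac{1}{\left(-217 - -37507\right) + \left(725 + \left(-204\right)^{2} + 145 \cdot 27 + 150 \left(-204\right) - 5508\right)} = \frac{1}{\left(-217 + 37507\right) + \left(725 + 41616 + 3915 - 30600 - 5508\right)} = \frac{1}{37290 + 10148} = \frac{1}{47438}$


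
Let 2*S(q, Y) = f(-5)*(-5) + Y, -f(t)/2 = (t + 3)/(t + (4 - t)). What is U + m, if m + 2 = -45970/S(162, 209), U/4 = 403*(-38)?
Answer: -3147143/51 ≈ -61709.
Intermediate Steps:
f(t) = -3/2 - t/2 (f(t) = -2*(t + 3)/(t + (4 - t)) = -2*(3 + t)/4 = -2*(3/4 + t/4) = -3/2 - t/2)
U = -61256 (U = 4*(403*(-38)) = 4*(-15314) = -61256)
S(q, Y) = -5/2 + Y/2 (S(q, Y) = ((-3/2 - 1/2*(-5))*(-5) + Y)/2 = ((-3/2 + 5/2)*(-5) + Y)/2 = (1*(-5) + Y)/2 = (-5 + Y)/2 = -5/2 + Y/2)
m = -23087/51 (m = -2 - 45970/(-5/2 + (1/2)*209) = -2 - 45970/(-5/2 + 209/2) = -2 - 45970/102 = -2 - 45970*1/102 = -2 - 22985/51 = -23087/51 ≈ -452.69)
U + m = -61256 - 23087/51 = -3147143/51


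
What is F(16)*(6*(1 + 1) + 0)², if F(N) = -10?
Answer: -1440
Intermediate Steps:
F(16)*(6*(1 + 1) + 0)² = -10*(6*(1 + 1) + 0)² = -10*(6*2 + 0)² = -10*(12 + 0)² = -10*12² = -10*144 = -1440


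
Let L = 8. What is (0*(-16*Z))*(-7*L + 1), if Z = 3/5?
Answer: 0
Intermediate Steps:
Z = ⅗ (Z = 3*(⅕) = ⅗ ≈ 0.60000)
(0*(-16*Z))*(-7*L + 1) = (0*(-16*⅗))*(-7*8 + 1) = (0*(-48/5))*(-56 + 1) = 0*(-55) = 0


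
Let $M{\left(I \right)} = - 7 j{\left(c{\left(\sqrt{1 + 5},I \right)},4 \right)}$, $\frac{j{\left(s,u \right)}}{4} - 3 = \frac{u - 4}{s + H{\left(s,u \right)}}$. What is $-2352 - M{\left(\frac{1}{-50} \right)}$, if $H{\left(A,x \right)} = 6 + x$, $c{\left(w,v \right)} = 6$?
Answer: $-2268$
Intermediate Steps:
$j{\left(s,u \right)} = 12 + \frac{4 \left(-4 + u\right)}{6 + s + u}$ ($j{\left(s,u \right)} = 12 + 4 \frac{u - 4}{s + \left(6 + u\right)} = 12 + 4 \frac{-4 + u}{6 + s + u} = 12 + \frac{4 \left(-4 + u\right)}{6 + s + u}$)
$M{\left(I \right)} = -84$ ($M{\left(I \right)} = - 7 \frac{4 \left(14 + 3 \cdot 6 + 4 \cdot 4\right)}{6 + 6 + 4} = - 7 \frac{4 \left(14 + 18 + 16\right)}{16} = - 7 \cdot 4 \cdot \frac{1}{16} \cdot 48 = \left(-7\right) 12 = -84$)
$-2352 - M{\left(\frac{1}{-50} \right)} = -2352 - -84 = -2352 + 84 = -2268$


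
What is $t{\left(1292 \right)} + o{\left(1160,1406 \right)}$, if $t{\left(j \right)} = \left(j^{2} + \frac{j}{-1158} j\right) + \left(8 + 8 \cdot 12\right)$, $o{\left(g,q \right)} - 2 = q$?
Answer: $\frac{966544672}{579} \approx 1.6693 \cdot 10^{6}$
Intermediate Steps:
$o{\left(g,q \right)} = 2 + q$
$t{\left(j \right)} = 104 + \frac{1157 j^{2}}{1158}$ ($t{\left(j \right)} = \left(j^{2} + j \left(- \frac{1}{1158}\right) j\right) + \left(8 + 96\right) = \left(j^{2} + - \frac{j}{1158} j\right) + 104 = \left(j^{2} - \frac{j^{2}}{1158}\right) + 104 = \frac{1157 j^{2}}{1158} + 104 = 104 + \frac{1157 j^{2}}{1158}$)
$t{\left(1292 \right)} + o{\left(1160,1406 \right)} = \left(104 + \frac{1157 \cdot 1292^{2}}{1158}\right) + \left(2 + 1406\right) = \left(104 + \frac{1157}{1158} \cdot 1669264\right) + 1408 = \left(104 + \frac{965669224}{579}\right) + 1408 = \frac{965729440}{579} + 1408 = \frac{966544672}{579}$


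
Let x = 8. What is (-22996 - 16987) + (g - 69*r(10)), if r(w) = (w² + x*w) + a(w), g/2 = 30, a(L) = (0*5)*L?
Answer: -52343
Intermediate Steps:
a(L) = 0 (a(L) = 0*L = 0)
g = 60 (g = 2*30 = 60)
r(w) = w² + 8*w (r(w) = (w² + 8*w) + 0 = w² + 8*w)
(-22996 - 16987) + (g - 69*r(10)) = (-22996 - 16987) + (60 - 690*(8 + 10)) = -39983 + (60 - 690*18) = -39983 + (60 - 69*180) = -39983 + (60 - 12420) = -39983 - 12360 = -52343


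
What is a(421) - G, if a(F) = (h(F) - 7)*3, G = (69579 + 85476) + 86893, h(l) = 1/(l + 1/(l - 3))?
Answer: -42581461397/175979 ≈ -2.4197e+5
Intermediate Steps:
h(l) = 1/(l + 1/(-3 + l))
G = 241948 (G = 155055 + 86893 = 241948)
a(F) = -21 + 3*(-3 + F)/(1 + F**2 - 3*F) (a(F) = ((-3 + F)/(1 + F**2 - 3*F) - 7)*3 = (-7 + (-3 + F)/(1 + F**2 - 3*F))*3 = -21 + 3*(-3 + F)/(1 + F**2 - 3*F))
a(421) - G = 3*(-10 - 7*421**2 + 22*421)/(1 + 421**2 - 3*421) - 1*241948 = 3*(-10 - 7*177241 + 9262)/(1 + 177241 - 1263) - 241948 = 3*(-10 - 1240687 + 9262)/175979 - 241948 = 3*(1/175979)*(-1231435) - 241948 = -3694305/175979 - 241948 = -42581461397/175979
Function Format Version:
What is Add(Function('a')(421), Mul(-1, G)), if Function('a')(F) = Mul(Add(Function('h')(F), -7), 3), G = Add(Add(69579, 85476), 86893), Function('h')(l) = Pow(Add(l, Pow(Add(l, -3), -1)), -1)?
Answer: Rational(-42581461397, 175979) ≈ -2.4197e+5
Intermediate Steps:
Function('h')(l) = Pow(Add(l, Pow(Add(-3, l), -1)), -1)
G = 241948 (G = Add(155055, 86893) = 241948)
Function('a')(F) = Add(-21, Mul(3, Pow(Add(1, Pow(F, 2), Mul(-3, F)), -1), Add(-3, F))) (Function('a')(F) = Mul(Add(Mul(Pow(Add(1, Pow(F, 2), Mul(-3, F)), -1), Add(-3, F)), -7), 3) = Mul(Add(-7, Mul(Pow(Add(1, Pow(F, 2), Mul(-3, F)), -1), Add(-3, F))), 3) = Add(-21, Mul(3, Pow(Add(1, Pow(F, 2), Mul(-3, F)), -1), Add(-3, F))))
Add(Function('a')(421), Mul(-1, G)) = Add(Mul(3, Pow(Add(1, Pow(421, 2), Mul(-3, 421)), -1), Add(-10, Mul(-7, Pow(421, 2)), Mul(22, 421))), Mul(-1, 241948)) = Add(Mul(3, Pow(Add(1, 177241, -1263), -1), Add(-10, Mul(-7, 177241), 9262)), -241948) = Add(Mul(3, Pow(175979, -1), Add(-10, -1240687, 9262)), -241948) = Add(Mul(3, Rational(1, 175979), -1231435), -241948) = Add(Rational(-3694305, 175979), -241948) = Rational(-42581461397, 175979)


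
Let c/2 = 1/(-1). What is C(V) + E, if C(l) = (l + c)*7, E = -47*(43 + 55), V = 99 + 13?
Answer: -3836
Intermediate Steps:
c = -2 (c = 2*(1/(-1)) = 2*(1*(-1)) = 2*(-1) = -2)
V = 112
E = -4606 (E = -47*98 = -4606)
C(l) = -14 + 7*l (C(l) = (l - 2)*7 = (-2 + l)*7 = -14 + 7*l)
C(V) + E = (-14 + 7*112) - 4606 = (-14 + 784) - 4606 = 770 - 4606 = -3836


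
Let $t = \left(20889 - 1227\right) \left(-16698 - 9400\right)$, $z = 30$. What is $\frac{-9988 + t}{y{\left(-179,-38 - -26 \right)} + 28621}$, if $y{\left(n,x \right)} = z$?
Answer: $- \frac{513148864}{28651} \approx -17910.0$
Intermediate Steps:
$y{\left(n,x \right)} = 30$
$t = -513138876$ ($t = 19662 \left(-26098\right) = -513138876$)
$\frac{-9988 + t}{y{\left(-179,-38 - -26 \right)} + 28621} = \frac{-9988 - 513138876}{30 + 28621} = - \frac{513148864}{28651}$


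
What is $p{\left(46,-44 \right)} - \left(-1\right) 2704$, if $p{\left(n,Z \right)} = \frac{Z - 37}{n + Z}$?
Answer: $\frac{5327}{2} \approx 2663.5$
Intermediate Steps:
$p{\left(n,Z \right)} = \frac{-37 + Z}{Z + n}$ ($p{\left(n,Z \right)} = \frac{Z - 37}{Z + n} = \frac{-37 + Z}{Z + n}$)
$p{\left(46,-44 \right)} - \left(-1\right) 2704 = \frac{-37 - 44}{-44 + 46} - \left(-1\right) 2704 = \frac{1}{2} \left(-81\right) - -2704 = \frac{1}{2} \left(-81\right) + 2704 = - \frac{81}{2} + 2704 = \frac{5327}{2}$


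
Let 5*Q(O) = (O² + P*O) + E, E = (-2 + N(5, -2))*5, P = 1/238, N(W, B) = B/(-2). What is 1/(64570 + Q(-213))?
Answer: 1190/87634719 ≈ 1.3579e-5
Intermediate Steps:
N(W, B) = -B/2 (N(W, B) = B*(-½) = -B/2)
P = 1/238 ≈ 0.0042017
E = -5 (E = (-2 - ½*(-2))*5 = (-2 + 1)*5 = -1*5 = -5)
Q(O) = -1 + O²/5 + O/1190 (Q(O) = ((O² + O/238) - 5)/5 = (-5 + O² + O/238)/5 = -1 + O²/5 + O/1190)
1/(64570 + Q(-213)) = 1/(64570 + (-1 + (⅕)*(-213)² + (1/1190)*(-213))) = 1/(64570 + (-1 + (⅕)*45369 - 213/1190)) = 1/(64570 + (-1 + 45369/5 - 213/1190)) = 1/(64570 + 10796419/1190) = 1/(87634719/1190) = 1190/87634719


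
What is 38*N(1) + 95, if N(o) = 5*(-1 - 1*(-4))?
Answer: 665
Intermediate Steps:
N(o) = 15 (N(o) = 5*(-1 + 4) = 5*3 = 15)
38*N(1) + 95 = 38*15 + 95 = 570 + 95 = 665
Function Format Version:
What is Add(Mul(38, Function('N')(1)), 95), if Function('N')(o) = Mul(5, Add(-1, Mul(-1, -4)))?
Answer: 665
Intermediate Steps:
Function('N')(o) = 15 (Function('N')(o) = Mul(5, Add(-1, 4)) = Mul(5, 3) = 15)
Add(Mul(38, Function('N')(1)), 95) = Add(Mul(38, 15), 95) = Add(570, 95) = 665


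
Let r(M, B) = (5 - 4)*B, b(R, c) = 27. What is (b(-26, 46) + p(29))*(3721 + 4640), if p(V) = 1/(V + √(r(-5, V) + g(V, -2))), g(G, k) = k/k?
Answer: 183323286/811 - 8361*√30/811 ≈ 2.2599e+5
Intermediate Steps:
g(G, k) = 1
r(M, B) = B (r(M, B) = 1*B = B)
p(V) = 1/(V + √(1 + V)) (p(V) = 1/(V + √(V + 1)) = 1/(V + √(1 + V)))
(b(-26, 46) + p(29))*(3721 + 4640) = (27 + 1/(29 + √(1 + 29)))*(3721 + 4640) = (27 + 1/(29 + √30))*8361 = 225747 + 8361/(29 + √30)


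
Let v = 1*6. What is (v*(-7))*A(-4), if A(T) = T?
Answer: 168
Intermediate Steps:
v = 6
(v*(-7))*A(-4) = (6*(-7))*(-4) = -42*(-4) = 168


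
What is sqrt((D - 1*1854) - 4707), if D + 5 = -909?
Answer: 5*I*sqrt(299) ≈ 86.458*I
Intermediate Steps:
D = -914 (D = -5 - 909 = -914)
sqrt((D - 1*1854) - 4707) = sqrt((-914 - 1*1854) - 4707) = sqrt((-914 - 1854) - 4707) = sqrt(-2768 - 4707) = sqrt(-7475) = 5*I*sqrt(299)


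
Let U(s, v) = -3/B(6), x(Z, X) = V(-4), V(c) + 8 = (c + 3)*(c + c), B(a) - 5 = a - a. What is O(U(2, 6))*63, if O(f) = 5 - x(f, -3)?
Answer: 315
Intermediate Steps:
B(a) = 5 (B(a) = 5 + (a - a) = 5 + 0 = 5)
V(c) = -8 + 2*c*(3 + c) (V(c) = -8 + (c + 3)*(c + c) = -8 + (3 + c)*(2*c) = -8 + 2*c*(3 + c))
x(Z, X) = 0 (x(Z, X) = -8 + 2*(-4)² + 6*(-4) = -8 + 2*16 - 24 = -8 + 32 - 24 = 0)
U(s, v) = -⅗ (U(s, v) = -3/5 = -3*⅕ = -⅗)
O(f) = 5 (O(f) = 5 - 1*0 = 5 + 0 = 5)
O(U(2, 6))*63 = 5*63 = 315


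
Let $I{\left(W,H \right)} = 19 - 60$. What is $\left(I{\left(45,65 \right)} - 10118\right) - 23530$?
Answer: $-33689$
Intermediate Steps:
$I{\left(W,H \right)} = -41$
$\left(I{\left(45,65 \right)} - 10118\right) - 23530 = \left(-41 - 10118\right) - 23530 = -10159 - 23530 = -33689$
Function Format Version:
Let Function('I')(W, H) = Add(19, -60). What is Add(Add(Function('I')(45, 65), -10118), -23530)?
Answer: -33689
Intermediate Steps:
Function('I')(W, H) = -41
Add(Add(Function('I')(45, 65), -10118), -23530) = Add(Add(-41, -10118), -23530) = Add(-10159, -23530) = -33689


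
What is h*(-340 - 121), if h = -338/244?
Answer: 77909/122 ≈ 638.60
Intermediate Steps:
h = -169/122 (h = -338*1/244 = -169/122 ≈ -1.3852)
h*(-340 - 121) = -169*(-340 - 121)/122 = -169/122*(-461) = 77909/122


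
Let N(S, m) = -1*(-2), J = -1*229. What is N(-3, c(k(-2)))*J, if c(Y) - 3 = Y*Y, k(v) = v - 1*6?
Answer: -458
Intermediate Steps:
J = -229
k(v) = -6 + v (k(v) = v - 6 = -6 + v)
c(Y) = 3 + Y² (c(Y) = 3 + Y*Y = 3 + Y²)
N(S, m) = 2
N(-3, c(k(-2)))*J = 2*(-229) = -458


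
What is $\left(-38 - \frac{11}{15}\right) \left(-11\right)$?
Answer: $\frac{6391}{15} \approx 426.07$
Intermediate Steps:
$\left(-38 - \frac{11}{15}\right) \left(-11\right) = \left(- \frac{581}{15}\right) \left(-11\right) = \frac{6391}{15}$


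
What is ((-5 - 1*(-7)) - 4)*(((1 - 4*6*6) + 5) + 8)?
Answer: 260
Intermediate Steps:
((-5 - 1*(-7)) - 4)*(((1 - 4*6*6) + 5) + 8) = ((-5 + 7) - 4)*(((1 - 24*6) + 5) + 8) = (2 - 4)*(((1 - 144) + 5) + 8) = -2*((-143 + 5) + 8) = -2*(-138 + 8) = -2*(-130) = 260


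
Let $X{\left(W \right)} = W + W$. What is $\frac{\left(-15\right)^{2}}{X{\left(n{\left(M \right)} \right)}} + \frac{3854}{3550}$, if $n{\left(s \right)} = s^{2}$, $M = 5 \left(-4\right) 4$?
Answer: $\frac{1002599}{908800} \approx 1.1032$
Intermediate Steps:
$M = -80$ ($M = \left(-20\right) 4 = -80$)
$X{\left(W \right)} = 2 W$
$\frac{\left(-15\right)^{2}}{X{\left(n{\left(M \right)} \right)}} + \frac{3854}{3550} = \frac{\left(-15\right)^{2}}{2 \left(-80\right)^{2}} + \frac{3854}{3550} = \frac{225}{2 \cdot 6400} + 3854 \cdot \frac{1}{3550} = \frac{225}{12800} + \frac{1927}{1775} = 225 \cdot \frac{1}{12800} + \frac{1927}{1775} = \frac{9}{512} + \frac{1927}{1775} = \frac{1002599}{908800}$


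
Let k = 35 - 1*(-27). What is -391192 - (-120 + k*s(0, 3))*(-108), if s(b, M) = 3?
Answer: -384064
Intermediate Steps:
k = 62 (k = 35 + 27 = 62)
-391192 - (-120 + k*s(0, 3))*(-108) = -391192 - (-120 + 62*3)*(-108) = -391192 - (-120 + 186)*(-108) = -391192 - 66*(-108) = -391192 - 1*(-7128) = -391192 + 7128 = -384064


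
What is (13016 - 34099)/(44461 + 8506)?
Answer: -21083/52967 ≈ -0.39804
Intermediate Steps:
(13016 - 34099)/(44461 + 8506) = -21083/52967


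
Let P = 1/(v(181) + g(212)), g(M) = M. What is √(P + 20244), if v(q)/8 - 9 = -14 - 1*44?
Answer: √18219595/30 ≈ 142.28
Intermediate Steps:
v(q) = -392 (v(q) = 72 + 8*(-14 - 1*44) = 72 + 8*(-14 - 44) = 72 + 8*(-58) = 72 - 464 = -392)
P = -1/180 (P = 1/(-392 + 212) = 1/(-180) = -1/180 ≈ -0.0055556)
√(P + 20244) = √(-1/180 + 20244) = √(3643919/180) = √18219595/30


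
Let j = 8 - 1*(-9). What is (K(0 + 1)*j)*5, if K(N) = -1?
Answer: -85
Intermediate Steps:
j = 17 (j = 8 + 9 = 17)
(K(0 + 1)*j)*5 = -1*17*5 = -17*5 = -85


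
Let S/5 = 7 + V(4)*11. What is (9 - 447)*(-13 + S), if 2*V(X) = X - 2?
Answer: -33726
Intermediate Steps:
V(X) = -1 + X/2 (V(X) = (X - 2)/2 = (-2 + X)/2 = -1 + X/2)
S = 90 (S = 5*(7 + (-1 + (1/2)*4)*11) = 5*(7 + (-1 + 2)*11) = 5*(7 + 1*11) = 5*(7 + 11) = 5*18 = 90)
(9 - 447)*(-13 + S) = (9 - 447)*(-13 + 90) = -438*77 = -33726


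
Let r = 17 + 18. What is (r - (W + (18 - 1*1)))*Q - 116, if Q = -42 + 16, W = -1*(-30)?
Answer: 196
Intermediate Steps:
W = 30
Q = -26
r = 35
(r - (W + (18 - 1*1)))*Q - 116 = (35 - (30 + (18 - 1*1)))*(-26) - 116 = (35 - (30 + (18 - 1)))*(-26) - 116 = (35 - (30 + 17))*(-26) - 116 = (35 - 1*47)*(-26) - 116 = (35 - 47)*(-26) - 116 = -12*(-26) - 116 = 312 - 116 = 196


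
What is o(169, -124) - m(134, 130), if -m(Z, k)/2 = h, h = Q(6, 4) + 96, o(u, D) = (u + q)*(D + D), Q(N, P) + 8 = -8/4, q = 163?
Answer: -82164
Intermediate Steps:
Q(N, P) = -10 (Q(N, P) = -8 - 8/4 = -8 - 8*¼ = -8 - 2 = -10)
o(u, D) = 2*D*(163 + u) (o(u, D) = (u + 163)*(D + D) = (163 + u)*(2*D) = 2*D*(163 + u))
h = 86 (h = -10 + 96 = 86)
m(Z, k) = -172 (m(Z, k) = -2*86 = -172)
o(169, -124) - m(134, 130) = 2*(-124)*(163 + 169) - 1*(-172) = 2*(-124)*332 + 172 = -82336 + 172 = -82164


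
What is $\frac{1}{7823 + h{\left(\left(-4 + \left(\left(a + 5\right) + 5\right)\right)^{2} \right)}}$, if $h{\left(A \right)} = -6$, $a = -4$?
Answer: $\frac{1}{7817} \approx 0.00012793$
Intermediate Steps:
$\frac{1}{7823 + h{\left(\left(-4 + \left(\left(a + 5\right) + 5\right)\right)^{2} \right)}} = \frac{1}{7823 - 6} = \frac{1}{7817}$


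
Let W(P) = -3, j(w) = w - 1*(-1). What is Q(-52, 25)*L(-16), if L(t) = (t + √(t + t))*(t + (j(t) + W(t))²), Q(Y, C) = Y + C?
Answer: 133056 - 33264*I*√2 ≈ 1.3306e+5 - 47042.0*I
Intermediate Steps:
j(w) = 1 + w (j(w) = w + 1 = 1 + w)
Q(Y, C) = C + Y
L(t) = (t + (-2 + t)²)*(t + √2*√t) (L(t) = (t + √(t + t))*(t + ((1 + t) - 3)²) = (t + √(2*t))*(t + (-2 + t)²) = (t + √2*√t)*(t + (-2 + t)²) = (t + (-2 + t)²)*(t + √2*√t))
Q(-52, 25)*L(-16) = (25 - 52)*((-16)² - 16*(-2 - 16)² + √2*(-16)^(3/2) + √2*√(-16)*(-2 - 16)²) = -27*(256 - 16*(-18)² + √2*(-64*I) + √2*(4*I)*(-18)²) = -27*(256 - 16*324 - 64*I*√2 + √2*(4*I)*324) = -27*(256 - 5184 - 64*I*√2 + 1296*I*√2) = -27*(-4928 + 1232*I*√2) = 133056 - 33264*I*√2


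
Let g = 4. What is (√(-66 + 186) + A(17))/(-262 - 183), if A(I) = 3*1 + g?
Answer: -7/445 - 2*√30/445 ≈ -0.040347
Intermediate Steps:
A(I) = 7 (A(I) = 3*1 + 4 = 3 + 4 = 7)
(√(-66 + 186) + A(17))/(-262 - 183) = (√(-66 + 186) + 7)/(-262 - 183) = (√120 + 7)/(-445) = (2*√30 + 7)*(-1/445) = (7 + 2*√30)*(-1/445) = -7/445 - 2*√30/445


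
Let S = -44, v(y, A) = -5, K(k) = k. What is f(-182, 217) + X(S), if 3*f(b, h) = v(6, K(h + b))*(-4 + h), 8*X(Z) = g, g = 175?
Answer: -2665/8 ≈ -333.13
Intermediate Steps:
X(Z) = 175/8 (X(Z) = (1/8)*175 = 175/8)
f(b, h) = 20/3 - 5*h/3 (f(b, h) = (-5*(-4 + h))/3 = (20 - 5*h)/3 = 20/3 - 5*h/3)
f(-182, 217) + X(S) = (20/3 - 5/3*217) + 175/8 = (20/3 - 1085/3) + 175/8 = -355 + 175/8 = -2665/8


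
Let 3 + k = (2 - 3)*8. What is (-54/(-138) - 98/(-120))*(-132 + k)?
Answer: -238381/1380 ≈ -172.74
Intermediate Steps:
k = -11 (k = -3 + (2 - 3)*8 = -3 - 1*8 = -3 - 8 = -11)
(-54/(-138) - 98/(-120))*(-132 + k) = (-54/(-138) - 98/(-120))*(-132 - 11) = (-54*(-1/138) - 98*(-1/120))*(-143) = (9/23 + 49/60)*(-143) = (1667/1380)*(-143) = -238381/1380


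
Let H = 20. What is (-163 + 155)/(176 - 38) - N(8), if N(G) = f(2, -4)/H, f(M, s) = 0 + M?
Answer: -109/690 ≈ -0.15797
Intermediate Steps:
f(M, s) = M
N(G) = ⅒ (N(G) = 2/20 = 2*(1/20) = ⅒)
(-163 + 155)/(176 - 38) - N(8) = (-163 + 155)/(176 - 38) - 1*⅒ = -8/138 - ⅒ = -8*1/138 - ⅒ = -4/69 - ⅒ = -109/690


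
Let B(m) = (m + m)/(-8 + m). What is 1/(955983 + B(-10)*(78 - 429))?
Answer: 1/955593 ≈ 1.0465e-6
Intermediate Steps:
B(m) = 2*m/(-8 + m) (B(m) = (2*m)/(-8 + m) = 2*m/(-8 + m))
1/(955983 + B(-10)*(78 - 429)) = 1/(955983 + (2*(-10)/(-8 - 10))*(78 - 429)) = 1/(955983 + (2*(-10)/(-18))*(-351)) = 1/(955983 + (2*(-10)*(-1/18))*(-351)) = 1/(955983 + (10/9)*(-351)) = 1/(955983 - 390) = 1/955593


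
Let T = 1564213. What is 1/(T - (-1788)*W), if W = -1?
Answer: 1/1562425 ≈ 6.4003e-7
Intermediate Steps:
1/(T - (-1788)*W) = 1/(1564213 - (-1788)*(-1)) = 1/(1564213 - 1*1788) = 1/(1564213 - 1788) = 1/1562425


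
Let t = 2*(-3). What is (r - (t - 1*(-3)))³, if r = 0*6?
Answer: 27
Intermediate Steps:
r = 0
t = -6
(r - (t - 1*(-3)))³ = (0 - (-6 - 1*(-3)))³ = (0 - (-6 + 3))³ = (0 - 1*(-3))³ = (0 + 3)³ = 3³ = 27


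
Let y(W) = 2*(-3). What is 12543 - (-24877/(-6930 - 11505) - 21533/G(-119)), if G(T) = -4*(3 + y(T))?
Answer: 1057141597/73740 ≈ 14336.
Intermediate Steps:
y(W) = -6
G(T) = 12 (G(T) = -4*(3 - 6) = -4*(-3) = 12)
12543 - (-24877/(-6930 - 11505) - 21533/G(-119)) = 12543 - (-24877/(-6930 - 11505) - 21533/12) = 12543 - (-24877/(-18435) - 21533*1/12) = 12543 - (-24877*(-1/18435) - 21533/12) = 12543 - (24877/18435 - 21533/12) = 12543 - 1*(-132220777/73740) = 12543 + 132220777/73740 = 1057141597/73740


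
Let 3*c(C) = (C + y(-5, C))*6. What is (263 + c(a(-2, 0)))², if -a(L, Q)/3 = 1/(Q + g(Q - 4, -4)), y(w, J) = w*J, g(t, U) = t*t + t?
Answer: 70225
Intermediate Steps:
g(t, U) = t + t² (g(t, U) = t² + t = t + t²)
y(w, J) = J*w
a(L, Q) = -3/(Q + (-4 + Q)*(-3 + Q)) (a(L, Q) = -3/(Q + (Q - 4)*(1 + (Q - 4))) = -3/(Q + (-4 + Q)*(1 + (-4 + Q))) = -3/(Q + (-4 + Q)*(-3 + Q)))
c(C) = -8*C (c(C) = ((C + C*(-5))*6)/3 = ((C - 5*C)*6)/3 = (-4*C*6)/3 = (-24*C)/3 = -8*C)
(263 + c(a(-2, 0)))² = (263 - (-24)/(0 + (-4 + 0)*(-3 + 0)))² = (263 - (-24)/(0 - 4*(-3)))² = (263 - (-24)/(0 + 12))² = (263 - (-24)/12)² = (263 - 8*(-¼))² = (263 + 2)² = 265² = 70225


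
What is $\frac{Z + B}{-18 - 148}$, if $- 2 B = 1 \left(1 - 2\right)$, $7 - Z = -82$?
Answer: $- \frac{179}{332} \approx -0.53916$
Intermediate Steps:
$Z = 89$ ($Z = 7 - -82 = 7 + 82 = 89$)
$B = \frac{1}{2}$ ($B = - \frac{1 \left(1 - 2\right)}{2} = - \frac{1 \left(-1\right)}{2} = \left(- \frac{1}{2}\right) \left(-1\right) = \frac{1}{2} \approx 0.5$)
$\frac{Z + B}{-18 - 148} = \frac{89 + \frac{1}{2}}{-18 - 148} = \frac{179}{2 \left(-166\right)} = \frac{179}{2} \left(- \frac{1}{166}\right) = - \frac{179}{332}$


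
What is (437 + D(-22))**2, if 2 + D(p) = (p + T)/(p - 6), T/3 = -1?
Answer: 148962025/784 ≈ 1.9000e+5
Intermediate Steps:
T = -3 (T = 3*(-1) = -3)
D(p) = -2 + (-3 + p)/(-6 + p) (D(p) = -2 + (p - 3)/(p - 6) = -2 + (-3 + p)/(-6 + p))
(437 + D(-22))**2 = (437 + (9 - 1*(-22))/(-6 - 22))**2 = (437 + (9 + 22)/(-28))**2 = (437 - 1/28*31)**2 = (437 - 31/28)**2 = (12205/28)**2 = 148962025/784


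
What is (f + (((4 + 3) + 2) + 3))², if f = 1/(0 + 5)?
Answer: 3721/25 ≈ 148.84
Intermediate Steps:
f = ⅕ (f = 1/5 = ⅕ ≈ 0.20000)
(f + (((4 + 3) + 2) + 3))² = (⅕ + (((4 + 3) + 2) + 3))² = (⅕ + ((7 + 2) + 3))² = (⅕ + (9 + 3))² = (⅕ + 12)² = (61/5)² = 3721/25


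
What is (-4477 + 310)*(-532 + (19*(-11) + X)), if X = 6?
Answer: 3062745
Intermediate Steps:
(-4477 + 310)*(-532 + (19*(-11) + X)) = (-4477 + 310)*(-532 + (19*(-11) + 6)) = -4167*(-532 + (-209 + 6)) = -4167*(-532 - 203) = -4167*(-735) = 3062745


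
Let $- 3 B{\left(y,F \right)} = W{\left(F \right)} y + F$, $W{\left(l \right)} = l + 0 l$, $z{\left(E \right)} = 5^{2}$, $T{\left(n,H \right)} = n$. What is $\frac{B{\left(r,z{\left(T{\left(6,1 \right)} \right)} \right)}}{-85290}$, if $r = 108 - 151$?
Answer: $- \frac{35}{8529} \approx -0.0041036$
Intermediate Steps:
$z{\left(E \right)} = 25$
$W{\left(l \right)} = l$ ($W{\left(l \right)} = l + 0 = l$)
$r = -43$ ($r = 108 - 151 = -43$)
$B{\left(y,F \right)} = - \frac{F}{3} - \frac{F y}{3}$ ($B{\left(y,F \right)} = - \frac{F y + F}{3} = - \frac{F + F y}{3} = - \frac{F}{3} - \frac{F y}{3}$)
$\frac{B{\left(r,z{\left(T{\left(6,1 \right)} \right)} \right)}}{-85290} = \frac{\frac{1}{3} \cdot 25 \left(-1 - -43\right)}{-85290} = \frac{1}{3} \cdot 25 \left(-1 + 43\right) \left(- \frac{1}{85290}\right) = \frac{1}{3} \cdot 25 \cdot 42 \left(- \frac{1}{85290}\right) = 350 \left(- \frac{1}{85290}\right) = - \frac{35}{8529}$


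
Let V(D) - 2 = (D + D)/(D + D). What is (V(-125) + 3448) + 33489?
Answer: 36940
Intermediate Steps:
V(D) = 3 (V(D) = 2 + (D + D)/(D + D) = 2 + (2*D)/((2*D)) = 2 + (2*D)*(1/(2*D)) = 2 + 1 = 3)
(V(-125) + 3448) + 33489 = (3 + 3448) + 33489 = 3451 + 33489 = 36940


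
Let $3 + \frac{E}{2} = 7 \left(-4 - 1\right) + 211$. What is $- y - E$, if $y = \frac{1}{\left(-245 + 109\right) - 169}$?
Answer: $- \frac{105529}{305} \approx -346.0$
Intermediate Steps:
$E = 346$ ($E = -6 + 2 \left(7 \left(-4 - 1\right) + 211\right) = -6 + 2 \left(7 \left(-5\right) + 211\right) = -6 + 2 \left(-35 + 211\right) = -6 + 2 \cdot 176 = -6 + 352 = 346$)
$y = - \frac{1}{305}$ ($y = \frac{1}{-136 - 169} = \frac{1}{-305} = - \frac{1}{305} \approx -0.0032787$)
$- y - E = \left(-1\right) \left(- \frac{1}{305}\right) - 346 = \frac{1}{305} - 346 = - \frac{105529}{305}$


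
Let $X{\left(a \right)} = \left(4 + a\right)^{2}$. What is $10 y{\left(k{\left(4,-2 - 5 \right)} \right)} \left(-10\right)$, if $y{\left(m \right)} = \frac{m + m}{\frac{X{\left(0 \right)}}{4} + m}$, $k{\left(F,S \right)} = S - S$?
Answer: $0$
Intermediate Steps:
$k{\left(F,S \right)} = 0$
$y{\left(m \right)} = \frac{2 m}{4 + m}$ ($y{\left(m \right)} = \frac{m + m}{\frac{\left(4 + 0\right)^{2}}{4} + m} = \frac{2 m}{4^{2} \cdot \frac{1}{4} + m} = \frac{2 m}{16 \cdot \frac{1}{4} + m} = \frac{2 m}{4 + m}$)
$10 y{\left(k{\left(4,-2 - 5 \right)} \right)} \left(-10\right) = 10 \cdot 2 \cdot 0 \frac{1}{4 + 0} \left(-10\right) = 10 \cdot 2 \cdot 0 \cdot \frac{1}{4} \left(-10\right) = 10 \cdot 0 \left(-10\right) = 0 \left(-10\right) = 0$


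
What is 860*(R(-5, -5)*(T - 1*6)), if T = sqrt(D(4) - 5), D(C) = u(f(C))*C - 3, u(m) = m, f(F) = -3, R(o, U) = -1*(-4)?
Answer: -20640 + 6880*I*sqrt(5) ≈ -20640.0 + 15384.0*I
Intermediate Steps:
R(o, U) = 4
D(C) = -3 - 3*C (D(C) = -3*C - 3 = -3 - 3*C)
T = 2*I*sqrt(5) (T = sqrt((-3 - 3*4) - 5) = sqrt((-3 - 12) - 5) = sqrt(-15 - 5) = sqrt(-20) = 2*I*sqrt(5) ≈ 4.4721*I)
860*(R(-5, -5)*(T - 1*6)) = 860*(4*(2*I*sqrt(5) - 1*6)) = 860*(4*(2*I*sqrt(5) - 6)) = 860*(4*(-6 + 2*I*sqrt(5))) = 860*(-24 + 8*I*sqrt(5)) = -20640 + 6880*I*sqrt(5)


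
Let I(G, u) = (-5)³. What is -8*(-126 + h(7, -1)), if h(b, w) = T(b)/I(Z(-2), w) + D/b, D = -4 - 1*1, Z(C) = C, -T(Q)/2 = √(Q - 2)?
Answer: 7096/7 - 16*√5/125 ≈ 1013.4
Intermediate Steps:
T(Q) = -2*√(-2 + Q) (T(Q) = -2*√(Q - 2) = -2*√(-2 + Q))
I(G, u) = -125
D = -5 (D = -4 - 1 = -5)
h(b, w) = -5/b + 2*√(-2 + b)/125 (h(b, w) = -2*√(-2 + b)/(-125) - 5/b = -2*√(-2 + b)*(-1/125) - 5/b = 2*√(-2 + b)/125 - 5/b = -5/b + 2*√(-2 + b)/125)
-8*(-126 + h(7, -1)) = -8*(-126 + (-5/7 + 2*√(-2 + 7)/125)) = -8*(-126 + (-5*⅐ + 2*√5/125)) = -8*(-126 + (-5/7 + 2*√5/125)) = -8*(-887/7 + 2*√5/125) = 7096/7 - 16*√5/125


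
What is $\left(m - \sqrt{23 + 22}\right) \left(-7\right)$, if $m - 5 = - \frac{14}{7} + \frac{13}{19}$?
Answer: $- \frac{490}{19} + 21 \sqrt{5} \approx 21.168$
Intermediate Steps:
$m = \frac{70}{19}$ ($m = 5 + \left(- \frac{14}{7} + \frac{13}{19}\right) = 5 + \left(\left(-14\right) \frac{1}{7} + 13 \cdot \frac{1}{19}\right) = 5 + \left(-2 + \frac{13}{19}\right) = 5 - \frac{25}{19} = \frac{70}{19} \approx 3.6842$)
$\left(m - \sqrt{23 + 22}\right) \left(-7\right) = \left(\frac{70}{19} - \sqrt{23 + 22}\right) \left(-7\right) = \left(\frac{70}{19} - \sqrt{45}\right) \left(-7\right) = \left(\frac{70}{19} - 3 \sqrt{5}\right) \left(-7\right) = - \frac{490}{19} + 21 \sqrt{5}$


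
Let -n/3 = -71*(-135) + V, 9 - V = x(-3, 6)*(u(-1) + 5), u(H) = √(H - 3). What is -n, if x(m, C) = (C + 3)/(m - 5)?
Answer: 230391/8 + 27*I/4 ≈ 28799.0 + 6.75*I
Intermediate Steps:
u(H) = √(-3 + H)
x(m, C) = (3 + C)/(-5 + m)
V = 117/8 + 9*I/4 (V = 9 - (3 + 6)/(-5 - 3)*(√(-3 - 1) + 5) = 9 - 9/(-8)*(√(-4) + 5) = 9 - (-⅛*9)*(2*I + 5) = 9 - (-9)*(5 + 2*I)/8 = 9 - (-45/8 - 9*I/4) = 9 + (45/8 + 9*I/4) = 117/8 + 9*I/4 ≈ 14.625 + 2.25*I)
n = -230391/8 - 27*I/4 (n = -3*(-71*(-135) + (117/8 + 9*I/4)) = -3*(9585 + (117/8 + 9*I/4)) = -3*(76797/8 + 9*I/4) = -230391/8 - 27*I/4 ≈ -28799.0 - 6.75*I)
-n = -(-230391/8 - 27*I/4) = 230391/8 + 27*I/4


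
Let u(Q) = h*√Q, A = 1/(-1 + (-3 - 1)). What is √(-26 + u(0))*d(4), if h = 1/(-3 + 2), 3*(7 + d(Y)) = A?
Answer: -106*I*√26/15 ≈ -36.033*I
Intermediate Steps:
A = -⅕ (A = 1/(-1 - 4) = 1/(-5) = -⅕ ≈ -0.20000)
d(Y) = -106/15 (d(Y) = -7 + (⅓)*(-⅕) = -7 - 1/15 = -106/15)
h = -1 (h = 1/(-1) = -1)
u(Q) = -√Q
√(-26 + u(0))*d(4) = √(-26 - √0)*(-106/15) = √(-26 - 1*0)*(-106/15) = √(-26 + 0)*(-106/15) = √(-26)*(-106/15) = (I*√26)*(-106/15) = -106*I*√26/15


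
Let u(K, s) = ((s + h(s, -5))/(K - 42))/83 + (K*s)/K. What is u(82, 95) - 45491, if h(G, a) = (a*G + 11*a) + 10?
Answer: -30143029/664 ≈ -45396.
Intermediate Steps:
h(G, a) = 10 + 11*a + G*a (h(G, a) = (G*a + 11*a) + 10 = (11*a + G*a) + 10 = 10 + 11*a + G*a)
u(K, s) = s + (-45 - 4*s)/(83*(-42 + K)) (u(K, s) = ((s + (10 + 11*(-5) + s*(-5)))/(K - 42))/83 + (K*s)/K = ((s + (10 - 55 - 5*s))/(-42 + K))*(1/83) + s = ((s + (-45 - 5*s))/(-42 + K))*(1/83) + s = ((-45 - 4*s)/(-42 + K))*(1/83) + s = (-45 - 4*s)/(83*(-42 + K)) + s = s + (-45 - 4*s)/(83*(-42 + K)))
u(82, 95) - 45491 = (-45 - 3490*95 + 83*82*95)/(83*(-42 + 82)) - 45491 = (1/83)*(-45 - 331550 + 646570)/40 - 45491 = (1/83)*(1/40)*314975 - 45491 = 62995/664 - 45491 = -30143029/664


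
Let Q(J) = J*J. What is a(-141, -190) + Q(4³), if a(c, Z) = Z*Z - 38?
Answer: 40158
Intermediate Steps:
Q(J) = J²
a(c, Z) = -38 + Z² (a(c, Z) = Z² - 38 = -38 + Z²)
a(-141, -190) + Q(4³) = (-38 + (-190)²) + (4³)² = (-38 + 36100) + 64² = 36062 + 4096 = 40158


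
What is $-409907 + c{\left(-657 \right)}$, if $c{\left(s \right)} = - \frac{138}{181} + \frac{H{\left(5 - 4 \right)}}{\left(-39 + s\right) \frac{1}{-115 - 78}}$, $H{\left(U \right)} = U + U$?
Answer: $- \frac{25819235207}{62988} \approx -4.0991 \cdot 10^{5}$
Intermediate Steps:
$H{\left(U \right)} = 2 U$
$c{\left(s \right)} = - \frac{138}{181} + \frac{2}{\frac{39}{193} - \frac{s}{193}}$ ($c{\left(s \right)} = - \frac{138}{181} + \frac{2 \left(5 - 4\right)}{\left(-39 + s\right) \frac{1}{-115 - 78}} = \left(-138\right) \frac{1}{181} + \frac{2 \left(5 - 4\right)}{\left(-39 + s\right) \frac{1}{-193}} = - \frac{138}{181} + \frac{2 \cdot 1}{\left(-39 + s\right) \left(- \frac{1}{193}\right)} = - \frac{138}{181} + \frac{2}{\frac{39}{193} - \frac{s}{193}}$)
$-409907 + c{\left(-657 \right)} = -409907 + \frac{2 \left(-32242 - -45333\right)}{181 \left(-39 - 657\right)} = -409907 + \frac{2 \left(-32242 + 45333\right)}{181 \left(-696\right)} = -409907 + \frac{2}{181} \left(- \frac{1}{696}\right) 13091 = -409907 - \frac{13091}{62988} = - \frac{25819235207}{62988}$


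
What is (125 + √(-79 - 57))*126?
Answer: 15750 + 252*I*√34 ≈ 15750.0 + 1469.4*I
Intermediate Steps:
(125 + √(-79 - 57))*126 = (125 + √(-136))*126 = (125 + 2*I*√34)*126 = 15750 + 252*I*√34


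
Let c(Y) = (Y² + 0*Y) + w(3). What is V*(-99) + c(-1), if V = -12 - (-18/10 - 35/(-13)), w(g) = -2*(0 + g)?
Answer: 82637/65 ≈ 1271.3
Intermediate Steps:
w(g) = -2*g
c(Y) = -6 + Y² (c(Y) = (Y² + 0*Y) - 2*3 = (Y² + 0) - 6 = Y² - 6 = -6 + Y²)
V = -838/65 (V = -12 - (-18*⅒ - 35*(-1/13)) = -12 - (-9/5 + 35/13) = -12 - 1*58/65 = -12 - 58/65 = -838/65 ≈ -12.892)
V*(-99) + c(-1) = -838/65*(-99) + (-6 + (-1)²) = 82962/65 + (-6 + 1) = 82962/65 - 5 = 82637/65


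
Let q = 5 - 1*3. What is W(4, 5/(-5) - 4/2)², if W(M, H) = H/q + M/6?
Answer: 25/36 ≈ 0.69444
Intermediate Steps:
q = 2 (q = 5 - 3 = 2)
W(M, H) = H/2 + M/6
W(4, 5/(-5) - 4/2)² = ((5/(-5) - 4/2)/2 + (⅙)*4)² = ((5*(-⅕) - 4*½)/2 + ⅔)² = ((-1 - 2)/2 + ⅔)² = ((½)*(-3) + ⅔)² = (-3/2 + ⅔)² = (-⅚)² = 25/36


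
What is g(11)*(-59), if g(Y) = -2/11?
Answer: 118/11 ≈ 10.727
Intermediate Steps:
g(Y) = -2/11 (g(Y) = -2*1/11 = -2/11)
g(11)*(-59) = -2/11*(-59) = 118/11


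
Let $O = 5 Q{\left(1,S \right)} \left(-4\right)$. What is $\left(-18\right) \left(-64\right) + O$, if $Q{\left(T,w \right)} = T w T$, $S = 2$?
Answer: $1112$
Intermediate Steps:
$Q{\left(T,w \right)} = w T^{2}$
$O = -40$ ($O = 5 \cdot 2 \cdot 1^{2} \left(-4\right) = 5 \cdot 2 \cdot 1 \left(-4\right) = 5 \cdot 2 \left(-4\right) = 10 \left(-4\right) = -40$)
$\left(-18\right) \left(-64\right) + O = \left(-18\right) \left(-64\right) - 40 = 1152 - 40 = 1112$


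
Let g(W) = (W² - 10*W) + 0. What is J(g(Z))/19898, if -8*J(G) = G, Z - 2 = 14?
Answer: -6/9949 ≈ -0.00060308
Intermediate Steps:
Z = 16 (Z = 2 + 14 = 16)
g(W) = W² - 10*W
J(G) = -G/8
J(g(Z))/19898 = -2*(-10 + 16)/19898 = -2*6*(1/19898) = -⅛*96*(1/19898) = -12*1/19898 = -6/9949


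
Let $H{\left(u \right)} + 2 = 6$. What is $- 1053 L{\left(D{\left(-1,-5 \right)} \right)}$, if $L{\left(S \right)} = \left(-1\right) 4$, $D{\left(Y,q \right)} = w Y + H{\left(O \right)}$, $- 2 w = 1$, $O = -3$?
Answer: $4212$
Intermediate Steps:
$w = - \frac{1}{2}$ ($w = \left(- \frac{1}{2}\right) 1 = - \frac{1}{2} \approx -0.5$)
$H{\left(u \right)} = 4$ ($H{\left(u \right)} = -2 + 6 = 4$)
$D{\left(Y,q \right)} = 4 - \frac{Y}{2}$ ($D{\left(Y,q \right)} = - \frac{Y}{2} + 4 = 4 - \frac{Y}{2}$)
$L{\left(S \right)} = -4$
$- 1053 L{\left(D{\left(-1,-5 \right)} \right)} = \left(-1053\right) \left(-4\right) = 4212$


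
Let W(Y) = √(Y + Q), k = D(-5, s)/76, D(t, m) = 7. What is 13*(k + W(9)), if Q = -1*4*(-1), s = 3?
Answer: 91/76 + 13*√13 ≈ 48.070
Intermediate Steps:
k = 7/76 ≈ 0.092105
Q = 4 (Q = -4*(-1) = 4)
W(Y) = √(4 + Y) (W(Y) = √(Y + 4) = √(4 + Y))
13*(k + W(9)) = 13*(7/76 + √(4 + 9)) = 13*(7/76 + √13) = 91/76 + 13*√13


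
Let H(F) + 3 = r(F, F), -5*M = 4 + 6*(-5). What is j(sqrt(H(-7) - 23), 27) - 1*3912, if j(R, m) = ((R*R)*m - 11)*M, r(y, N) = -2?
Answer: -39502/5 ≈ -7900.4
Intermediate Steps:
M = 26/5 (M = -(4 + 6*(-5))/5 = -(4 - 30)/5 = -1/5*(-26) = 26/5 ≈ 5.2000)
H(F) = -5 (H(F) = -3 - 2 = -5)
j(R, m) = -286/5 + 26*m*R**2/5 (j(R, m) = ((R*R)*m - 11)*(26/5) = (R**2*m - 11)*(26/5) = (m*R**2 - 11)*(26/5) = (-11 + m*R**2)*(26/5) = -286/5 + 26*m*R**2/5)
j(sqrt(H(-7) - 23), 27) - 1*3912 = (-286/5 + (26/5)*27*(sqrt(-5 - 23))**2) - 1*3912 = (-286/5 + (26/5)*27*(sqrt(-28))**2) - 3912 = (-286/5 + (26/5)*27*(2*I*sqrt(7))**2) - 3912 = (-286/5 + (26/5)*27*(-28)) - 3912 = (-286/5 - 19656/5) - 3912 = -19942/5 - 3912 = -39502/5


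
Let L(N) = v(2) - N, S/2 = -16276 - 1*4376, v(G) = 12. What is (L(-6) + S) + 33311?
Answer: -7975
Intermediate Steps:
S = -41304 (S = 2*(-16276 - 1*4376) = 2*(-16276 - 4376) = 2*(-20652) = -41304)
L(N) = 12 - N
(L(-6) + S) + 33311 = ((12 - 1*(-6)) - 41304) + 33311 = ((12 + 6) - 41304) + 33311 = (18 - 41304) + 33311 = -41286 + 33311 = -7975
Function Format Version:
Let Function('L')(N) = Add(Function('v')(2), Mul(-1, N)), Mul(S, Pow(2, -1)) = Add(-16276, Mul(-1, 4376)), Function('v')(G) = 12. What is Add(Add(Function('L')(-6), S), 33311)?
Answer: -7975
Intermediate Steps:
S = -41304 (S = Mul(2, Add(-16276, Mul(-1, 4376))) = Mul(2, Add(-16276, -4376)) = Mul(2, -20652) = -41304)
Function('L')(N) = Add(12, Mul(-1, N))
Add(Add(Function('L')(-6), S), 33311) = Add(Add(Add(12, Mul(-1, -6)), -41304), 33311) = Add(Add(Add(12, 6), -41304), 33311) = Add(Add(18, -41304), 33311) = Add(-41286, 33311) = -7975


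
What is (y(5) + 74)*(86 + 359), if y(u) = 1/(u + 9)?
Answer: 461465/14 ≈ 32962.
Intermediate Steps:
y(u) = 1/(9 + u)
(y(5) + 74)*(86 + 359) = (1/(9 + 5) + 74)*(86 + 359) = (1/14 + 74)*445 = (1037/14)*445 = 461465/14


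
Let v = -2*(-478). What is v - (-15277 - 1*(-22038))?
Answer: -5805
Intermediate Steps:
v = 956
v - (-15277 - 1*(-22038)) = 956 - (-15277 - 1*(-22038)) = 956 - (-15277 + 22038) = 956 - 1*6761 = 956 - 6761 = -5805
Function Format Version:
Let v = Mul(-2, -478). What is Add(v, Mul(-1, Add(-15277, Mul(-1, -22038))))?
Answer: -5805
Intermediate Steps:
v = 956
Add(v, Mul(-1, Add(-15277, Mul(-1, -22038)))) = Add(956, Mul(-1, Add(-15277, Mul(-1, -22038)))) = Add(956, Mul(-1, Add(-15277, 22038))) = Add(956, Mul(-1, 6761)) = Add(956, -6761) = -5805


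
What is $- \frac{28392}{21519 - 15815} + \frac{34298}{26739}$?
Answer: $- \frac{70442237}{19064907} \approx -3.6949$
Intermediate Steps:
$- \frac{28392}{21519 - 15815} + \frac{34298}{26739} = - \frac{28392}{5704} + 34298 \cdot \frac{1}{26739} = \left(-28392\right) \frac{1}{5704} + \frac{34298}{26739} = - \frac{3549}{713} + \frac{34298}{26739} = - \frac{70442237}{19064907}$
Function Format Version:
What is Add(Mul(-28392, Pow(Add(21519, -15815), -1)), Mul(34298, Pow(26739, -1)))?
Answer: Rational(-70442237, 19064907) ≈ -3.6949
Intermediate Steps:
Add(Mul(-28392, Pow(Add(21519, -15815), -1)), Mul(34298, Pow(26739, -1))) = Add(Mul(-28392, Pow(5704, -1)), Mul(34298, Rational(1, 26739))) = Add(Mul(-28392, Rational(1, 5704)), Rational(34298, 26739)) = Add(Rational(-3549, 713), Rational(34298, 26739)) = Rational(-70442237, 19064907)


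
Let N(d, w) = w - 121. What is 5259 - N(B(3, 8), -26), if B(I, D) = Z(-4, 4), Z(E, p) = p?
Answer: 5406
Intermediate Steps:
B(I, D) = 4
N(d, w) = -121 + w
5259 - N(B(3, 8), -26) = 5259 - (-121 - 26) = 5259 - 1*(-147) = 5259 + 147 = 5406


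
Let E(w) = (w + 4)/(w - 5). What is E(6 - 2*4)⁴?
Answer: 16/2401 ≈ 0.0066639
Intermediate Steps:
E(w) = (4 + w)/(-5 + w)
E(6 - 2*4)⁴ = ((4 + (6 - 2*4))/(-5 + (6 - 2*4)))⁴ = ((4 + (6 - 8))/(-5 + (6 - 8)))⁴ = ((4 - 2)/(-5 - 2))⁴ = (2/(-7))⁴ = (-⅐*2)⁴ = (-2/7)⁴ = 16/2401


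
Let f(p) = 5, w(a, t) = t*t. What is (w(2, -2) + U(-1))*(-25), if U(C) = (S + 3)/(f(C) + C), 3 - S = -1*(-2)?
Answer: -125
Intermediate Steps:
w(a, t) = t**2
S = 1 (S = 3 - (-1)*(-2) = 3 - 1*2 = 3 - 2 = 1)
U(C) = 4/(5 + C) (U(C) = (1 + 3)/(5 + C) = 4/(5 + C))
(w(2, -2) + U(-1))*(-25) = ((-2)**2 + 4/(5 - 1))*(-25) = (4 + 4/4)*(-25) = (4 + 4*(1/4))*(-25) = (4 + 1)*(-25) = 5*(-25) = -125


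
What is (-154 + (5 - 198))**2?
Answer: 120409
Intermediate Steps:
(-154 + (5 - 198))**2 = (-154 - 193)**2 = (-347)**2 = 120409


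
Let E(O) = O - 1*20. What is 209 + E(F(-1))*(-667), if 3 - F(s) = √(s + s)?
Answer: 11548 + 667*I*√2 ≈ 11548.0 + 943.28*I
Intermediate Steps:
F(s) = 3 - √2*√s (F(s) = 3 - √(s + s) = 3 - √(2*s) = 3 - √2*√s)
E(O) = -20 + O (E(O) = O - 20 = -20 + O)
209 + E(F(-1))*(-667) = 209 + (-20 + (3 - √2*√(-1)))*(-667) = 209 + (-20 + (3 - √2*I))*(-667) = 209 + (-20 + (3 - I*√2))*(-667) = 209 + (-17 - I*√2)*(-667) = 209 + (11339 + 667*I*√2) = 11548 + 667*I*√2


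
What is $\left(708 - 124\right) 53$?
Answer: $30952$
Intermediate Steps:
$\left(708 - 124\right) 53 = 584 \cdot 53 = 30952$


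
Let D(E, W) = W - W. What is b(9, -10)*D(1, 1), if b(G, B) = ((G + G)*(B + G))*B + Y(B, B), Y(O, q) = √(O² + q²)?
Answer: 0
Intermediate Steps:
D(E, W) = 0
b(G, B) = √2*√(B²) + 2*B*G*(B + G) (b(G, B) = ((G + G)*(B + G))*B + √(B² + B²) = ((2*G)*(B + G))*B + √(2*B²) = (2*G*(B + G))*B + √2*√(B²) = 2*B*G*(B + G) + √2*√(B²) = √2*√(B²) + 2*B*G*(B + G))
b(9, -10)*D(1, 1) = (√2*√((-10)²) + 2*(-10)*9² + 2*9*(-10)²)*0 = (√2*√100 + 2*(-10)*81 + 2*9*100)*0 = (√2*10 - 1620 + 1800)*0 = (10*√2 - 1620 + 1800)*0 = (180 + 10*√2)*0 = 0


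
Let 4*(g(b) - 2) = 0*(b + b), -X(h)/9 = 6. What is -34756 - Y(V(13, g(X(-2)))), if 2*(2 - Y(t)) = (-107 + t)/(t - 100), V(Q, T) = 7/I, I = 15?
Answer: -51892895/1493 ≈ -34757.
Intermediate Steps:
X(h) = -54 (X(h) = -9*6 = -54)
g(b) = 2 (g(b) = 2 + (0*(b + b))/4 = 2 + (0*(2*b))/4 = 2 + (¼)*0 = 2 + 0 = 2)
V(Q, T) = 7/15
Y(t) = 2 - (-107 + t)/(2*(-100 + t)) (Y(t) = 2 - (-107 + t)/(2*(t - 100)) = 2 - (-107 + t)/(2*(-100 + t)))
-34756 - Y(V(13, g(X(-2)))) = -34756 - (-293 + 3*(7/15))/(2*(-100 + 7/15)) = -34756 - (-293 + 7/5)/(2*(-1493/15)) = -34756 - (-15)*(-1458)/(2*1493*5) = -34756 - 1*2187/1493 = -34756 - 2187/1493 = -51892895/1493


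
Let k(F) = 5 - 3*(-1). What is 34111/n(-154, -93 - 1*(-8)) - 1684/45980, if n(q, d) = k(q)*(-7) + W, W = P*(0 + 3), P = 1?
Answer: -392128258/609235 ≈ -643.64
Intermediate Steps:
k(F) = 8 (k(F) = 5 + 3 = 8)
W = 3 (W = 1*(0 + 3) = 1*3 = 3)
n(q, d) = -53 (n(q, d) = 8*(-7) + 3 = -56 + 3 = -53)
34111/n(-154, -93 - 1*(-8)) - 1684/45980 = 34111/(-53) - 1684/45980 = 34111*(-1/53) - 1684*1/45980 = -34111/53 - 421/11495 = -392128258/609235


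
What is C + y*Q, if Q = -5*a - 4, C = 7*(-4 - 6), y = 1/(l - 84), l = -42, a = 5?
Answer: -8791/126 ≈ -69.770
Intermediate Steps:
y = -1/126 (y = 1/(-42 - 84) = 1/(-126) = -1/126 ≈ -0.0079365)
C = -70 (C = 7*(-10) = -70)
Q = -29 (Q = -5*5 - 4 = -25 - 4 = -29)
C + y*Q = -70 - 1/126*(-29) = -70 + 29/126 = -8791/126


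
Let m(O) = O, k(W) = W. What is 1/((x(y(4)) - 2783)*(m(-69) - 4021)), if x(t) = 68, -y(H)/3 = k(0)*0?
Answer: 1/11104350 ≈ 9.0055e-8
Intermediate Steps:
y(H) = 0 (y(H) = -0*0 = -3*0 = 0)
1/((x(y(4)) - 2783)*(m(-69) - 4021)) = 1/((68 - 2783)*(-69 - 4021)) = 1/(-2715*(-4090)) = 1/11104350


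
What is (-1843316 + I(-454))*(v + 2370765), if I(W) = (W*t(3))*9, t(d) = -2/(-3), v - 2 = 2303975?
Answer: -8629760721680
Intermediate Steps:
v = 2303977 (v = 2 + 2303975 = 2303977)
t(d) = ⅔ (t(d) = -2*(-⅓) = ⅔)
I(W) = 6*W (I(W) = (W*(⅔))*9 = (2*W/3)*9 = 6*W)
(-1843316 + I(-454))*(v + 2370765) = (-1843316 + 6*(-454))*(2303977 + 2370765) = (-1843316 - 2724)*4674742 = -1846040*4674742 = -8629760721680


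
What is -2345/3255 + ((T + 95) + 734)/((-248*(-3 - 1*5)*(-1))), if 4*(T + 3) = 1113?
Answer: -30403/23808 ≈ -1.2770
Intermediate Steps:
T = 1101/4 (T = -3 + (1/4)*1113 = -3 + 1113/4 = 1101/4 ≈ 275.25)
-2345/3255 + ((T + 95) + 734)/((-248*(-3 - 1*5)*(-1))) = -2345/3255 + ((1101/4 + 95) + 734)/((-248*(-3 - 1*5)*(-1))) = -2345*1/3255 + (1481/4 + 734)/((-248*(-3 - 5)*(-1))) = -67/93 + 4417/(4*((-(-1984)*(-1)))) = -67/93 + 4417/(4*((-248*8))) = -67/93 + (4417/4)/(-1984) = -67/93 + (4417/4)*(-1/1984) = -67/93 - 4417/7936 = -30403/23808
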